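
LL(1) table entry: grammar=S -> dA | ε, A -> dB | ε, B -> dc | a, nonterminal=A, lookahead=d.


For [A, d]: 'd' ∈ FIRST(dB)
Entry: A -> dB


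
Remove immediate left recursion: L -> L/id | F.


Left-recursive alternatives: L/id; non-recursive: F
Introduce L': L -> FL', L' -> /idL' | ε


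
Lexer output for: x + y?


Scan left to right, longest-match per lexeme
Tokens: ID(x), OP(+), ID(y)


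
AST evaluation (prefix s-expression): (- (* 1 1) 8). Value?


Evaluate inner: (* 1 1) = 1
Evaluate root: (- 1 8) = -7
Result: -7


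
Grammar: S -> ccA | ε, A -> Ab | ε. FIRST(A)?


Per alternative of A: FIRST(Ab) = {b}; FIRST(ε) = {ε}
FIRST(A) = {b, ε}


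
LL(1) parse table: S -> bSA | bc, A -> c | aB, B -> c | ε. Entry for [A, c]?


For [A, c]: 'c' ∈ FIRST(c)
Entry: A -> c


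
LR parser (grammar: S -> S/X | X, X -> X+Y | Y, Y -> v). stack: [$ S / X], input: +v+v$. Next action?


'+' can extend X; shift to build X -> X+Y
Action: shift


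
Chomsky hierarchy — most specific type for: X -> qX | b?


Right-linear: every RHS is a terminal or a terminal followed by one nonterminal
Classification: Type 3 (Regular)


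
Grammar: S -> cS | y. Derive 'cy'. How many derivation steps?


Derivation: S => cS => cy
Steps: 2


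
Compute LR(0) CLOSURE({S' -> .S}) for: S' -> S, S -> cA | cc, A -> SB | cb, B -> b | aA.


Start: S' -> .S
For each item with dot before a nonterminal B, add B -> .γ for every B-production
Closure: [S' -> .S, S -> .cA, S -> .cc]


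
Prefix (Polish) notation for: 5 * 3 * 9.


left-to-right (same/higher precedence on left): tree is (* (* 5 3) 9)
Prefix: * * 5 3 9


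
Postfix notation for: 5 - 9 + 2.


Left to right (same or higher precedence on left)
Postfix: 5 9 - 2 +


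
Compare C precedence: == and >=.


'>=' is relational (level 7); '==' is equality (level 6)
Higher level binds tighter
'>=' has higher precedence than '=='


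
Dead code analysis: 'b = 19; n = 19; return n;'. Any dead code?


b is assigned but never read
Dead: 'b = 19'


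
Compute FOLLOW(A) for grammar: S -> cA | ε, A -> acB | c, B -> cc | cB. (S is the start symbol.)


$ ∈ FOLLOW(S). For each A -> αBβ: add FIRST(β)\{ε} to FOLLOW(B); if β nullable, add FOLLOW(A).
FOLLOW(A) = {$}


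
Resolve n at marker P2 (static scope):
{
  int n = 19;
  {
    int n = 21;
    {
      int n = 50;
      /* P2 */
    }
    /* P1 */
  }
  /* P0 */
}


n declared in the same block as P2
n = 50


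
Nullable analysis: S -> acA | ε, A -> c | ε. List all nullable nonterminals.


A nonterminal is nullable iff some alternative derives ε (directly, or every symbol in it is nullable)
Nullable: {A, S}


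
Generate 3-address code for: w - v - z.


Break into single-operator statements:
t1 = w - v
t2 = t1 - z


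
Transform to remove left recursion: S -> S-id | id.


Left-recursive alternatives: S-id; non-recursive: id
Introduce S': S -> idS', S' -> -idS' | ε


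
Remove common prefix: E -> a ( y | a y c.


Common prefix: 'a'
Factored: E -> a E', E' -> ( y | y c


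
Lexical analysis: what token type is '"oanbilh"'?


Pattern: double-quoted sequence
Type: STRING_LITERAL


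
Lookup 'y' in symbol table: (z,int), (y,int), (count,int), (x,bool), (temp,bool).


Lookup 'y' → type int


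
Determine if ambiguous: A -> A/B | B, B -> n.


precedence layered via separate nonterminal B: deterministic
Unambiguous


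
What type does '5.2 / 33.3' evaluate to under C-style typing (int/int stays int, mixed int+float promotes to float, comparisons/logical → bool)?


Operand types: float / float
Rule: mixed int/float promotes to float; int/int stays int
Result type: float


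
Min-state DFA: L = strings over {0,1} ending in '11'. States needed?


Track the longest suffix of input matching a prefix of '11': 3 classes (prefixes of length 0..2)
Minimal DFA: 3 states


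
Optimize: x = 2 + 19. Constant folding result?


2 + 19 = 21 at compile time
Optimized: x = 21


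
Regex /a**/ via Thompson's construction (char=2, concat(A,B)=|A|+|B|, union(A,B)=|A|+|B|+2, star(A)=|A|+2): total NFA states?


Syntax tree has 1 char leaf(s), 0 union(s), 2 star(s)
chars contribute 1×2 = 2; each union adds +2; each star adds +2
Total: 2 + 0 + 4 = 6 states


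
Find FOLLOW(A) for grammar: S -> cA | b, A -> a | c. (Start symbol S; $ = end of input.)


$ ∈ FOLLOW(S). For each A -> αBβ: add FIRST(β)\{ε} to FOLLOW(B); if β nullable, add FOLLOW(A).
FOLLOW(A) = {$}


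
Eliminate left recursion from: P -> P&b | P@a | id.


Left-recursive alternatives: P&b, P@a; non-recursive: id
Introduce P': P -> idP', P' -> &bP' | @aP' | ε


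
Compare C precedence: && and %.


'%' is multiplicative (level 10); '&&' is logical AND (level 2)
Higher level binds tighter
'%' has higher precedence than '&&'


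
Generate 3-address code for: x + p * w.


Break into single-operator statements:
t1 = p * w
t2 = x + t1


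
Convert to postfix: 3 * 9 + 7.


Left to right (same or higher precedence on left)
Postfix: 3 9 * 7 +


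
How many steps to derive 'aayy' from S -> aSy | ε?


Derivation: S => aSy => aaSyy => aayy
Steps: 3


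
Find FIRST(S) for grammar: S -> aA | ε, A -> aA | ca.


Per alternative of S: FIRST(aA) = {a}; FIRST(ε) = {ε}
FIRST(S) = {a, ε}


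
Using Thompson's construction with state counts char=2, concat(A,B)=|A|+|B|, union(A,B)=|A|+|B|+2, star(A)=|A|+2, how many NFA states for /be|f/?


Syntax tree has 3 char leaf(s), 1 union(s), 0 star(s)
chars contribute 3×2 = 6; each union adds +2; each star adds +2
Total: 6 + 2 + 0 = 8 states


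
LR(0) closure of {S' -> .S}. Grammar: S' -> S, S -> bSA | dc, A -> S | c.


Start: S' -> .S
For each item with dot before a nonterminal B, add B -> .γ for every B-production
Closure: [S' -> .S, S -> .bSA, S -> .dc]


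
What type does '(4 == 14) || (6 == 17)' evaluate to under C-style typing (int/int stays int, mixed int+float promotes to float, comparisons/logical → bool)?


Operand types: bool || bool
Rule: logical operators take bool operands and yield bool
Result type: bool


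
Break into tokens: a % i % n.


Scan left to right, longest-match per lexeme
Tokens: ID(a), OP(%), ID(i), OP(%), ID(n)


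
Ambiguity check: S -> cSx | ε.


balanced c^n…x^n: each string has a unique parse
Unambiguous


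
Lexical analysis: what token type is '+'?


Pattern: operator symbol
Type: OPERATOR


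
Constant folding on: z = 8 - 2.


8 - 2 = 6 at compile time
Optimized: z = 6


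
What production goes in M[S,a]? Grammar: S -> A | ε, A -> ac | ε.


For [S, a]: 'a' ∈ FIRST(A)
Entry: S -> A


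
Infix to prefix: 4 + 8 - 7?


left-to-right (same/higher precedence on left): tree is (- (+ 4 8) 7)
Prefix: - + 4 8 7


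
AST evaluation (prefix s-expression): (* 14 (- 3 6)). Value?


Evaluate inner: (- 3 6) = -3
Evaluate root: (* 14 -3) = -42
Result: -42


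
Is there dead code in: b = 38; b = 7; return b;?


first assignment to b is overwritten before any read
Dead: 'b = 38'


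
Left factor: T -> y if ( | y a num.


Common prefix: 'y'
Factored: T -> y T', T' -> if ( | a num


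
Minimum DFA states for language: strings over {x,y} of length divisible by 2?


Track length mod 2: states 0..1, accept at 0
Minimal DFA: 2 states


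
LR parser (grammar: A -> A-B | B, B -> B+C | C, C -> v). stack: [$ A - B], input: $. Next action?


handle 'A-B' on top; lookahead ∈ FOLLOW(A) = {-, $}
Action: reduce (A -> A-B)


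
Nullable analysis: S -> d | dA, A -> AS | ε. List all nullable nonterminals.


A nonterminal is nullable iff some alternative derives ε (directly, or every symbol in it is nullable)
Nullable: {A}


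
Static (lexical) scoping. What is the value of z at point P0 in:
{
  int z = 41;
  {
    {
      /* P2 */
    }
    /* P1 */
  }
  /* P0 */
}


z declared in the same block as P0
z = 41


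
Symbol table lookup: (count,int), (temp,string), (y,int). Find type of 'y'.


Lookup 'y' → type int


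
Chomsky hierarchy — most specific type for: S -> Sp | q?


Left-linear: every RHS is a terminal or one nonterminal followed by a terminal
Classification: Type 3 (Regular)


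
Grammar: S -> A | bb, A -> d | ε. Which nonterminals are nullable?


A nonterminal is nullable iff some alternative derives ε (directly, or every symbol in it is nullable)
Nullable: {A, S}


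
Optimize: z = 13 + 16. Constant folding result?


13 + 16 = 29 at compile time
Optimized: z = 29


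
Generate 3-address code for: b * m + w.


Break into single-operator statements:
t1 = b * m
t2 = t1 + w


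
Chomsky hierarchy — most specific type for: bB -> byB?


LHS has context (more than one symbol) and |LHS| ≤ |RHS|
Classification: Type 1 (Context-Sensitive)


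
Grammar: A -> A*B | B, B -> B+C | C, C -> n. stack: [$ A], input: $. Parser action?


start symbol A on stack, input exhausted
Action: accept


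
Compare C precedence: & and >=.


'>=' is relational (level 7); '&' is bitwise AND (level 5)
Higher level binds tighter
'>=' has higher precedence than '&'


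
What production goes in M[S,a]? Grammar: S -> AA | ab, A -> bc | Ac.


For [S, a]: 'a' ∈ FIRST(ab)
Entry: S -> ab


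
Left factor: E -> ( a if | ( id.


Common prefix: '('
Factored: E -> ( E', E' -> a if | id


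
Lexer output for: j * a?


Scan left to right, longest-match per lexeme
Tokens: ID(j), OP(*), ID(a)


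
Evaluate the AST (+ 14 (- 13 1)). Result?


Evaluate inner: (- 13 1) = 12
Evaluate root: (+ 14 12) = 26
Result: 26


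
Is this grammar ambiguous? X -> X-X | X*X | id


'id-id*id' has two parse trees (no precedence encoded between - and *)
Ambiguous


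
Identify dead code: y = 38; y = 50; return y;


first assignment to y is overwritten before any read
Dead: 'y = 38'


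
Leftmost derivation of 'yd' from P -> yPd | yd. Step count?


Derivation: P => yd
Steps: 1


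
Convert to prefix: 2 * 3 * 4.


left-to-right (same/higher precedence on left): tree is (* (* 2 3) 4)
Prefix: * * 2 3 4


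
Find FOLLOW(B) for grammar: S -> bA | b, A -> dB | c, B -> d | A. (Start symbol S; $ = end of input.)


$ ∈ FOLLOW(S). For each A -> αBβ: add FIRST(β)\{ε} to FOLLOW(B); if β nullable, add FOLLOW(A).
FOLLOW(B) = {$}


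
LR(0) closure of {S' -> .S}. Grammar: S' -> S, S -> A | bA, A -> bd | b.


Start: S' -> .S
For each item with dot before a nonterminal B, add B -> .γ for every B-production
Closure: [S' -> .S, S -> .A, S -> .bA, A -> .bd, A -> .b]


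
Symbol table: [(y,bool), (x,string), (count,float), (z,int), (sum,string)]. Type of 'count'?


Lookup 'count' → type float


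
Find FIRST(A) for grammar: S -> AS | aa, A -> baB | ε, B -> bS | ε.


Per alternative of A: FIRST(baB) = {b}; FIRST(ε) = {ε}
FIRST(A) = {b, ε}


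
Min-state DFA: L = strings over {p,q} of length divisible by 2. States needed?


Track length mod 2: states 0..1, accept at 0
Minimal DFA: 2 states


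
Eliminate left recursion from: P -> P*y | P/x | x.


Left-recursive alternatives: P*y, P/x; non-recursive: x
Introduce P': P -> xP', P' -> *yP' | /xP' | ε


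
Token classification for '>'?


Pattern: operator symbol
Type: OPERATOR


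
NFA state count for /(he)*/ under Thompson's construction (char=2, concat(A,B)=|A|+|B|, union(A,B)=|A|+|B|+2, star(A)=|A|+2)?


Syntax tree has 2 char leaf(s), 0 union(s), 1 star(s)
chars contribute 2×2 = 4; each union adds +2; each star adds +2
Total: 4 + 0 + 2 = 6 states


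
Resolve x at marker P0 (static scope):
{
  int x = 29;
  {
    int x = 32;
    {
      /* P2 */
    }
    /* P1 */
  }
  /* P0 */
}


x declared in the same block as P0
x = 29


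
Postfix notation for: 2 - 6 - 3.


Left to right (same or higher precedence on left)
Postfix: 2 6 - 3 -


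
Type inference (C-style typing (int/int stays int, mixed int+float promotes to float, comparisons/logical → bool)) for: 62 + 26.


Operand types: int + int
Rule: mixed int/float promotes to float; int/int stays int
Result type: int


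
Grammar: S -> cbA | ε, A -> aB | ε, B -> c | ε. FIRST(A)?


Per alternative of A: FIRST(aB) = {a}; FIRST(ε) = {ε}
FIRST(A) = {a, ε}


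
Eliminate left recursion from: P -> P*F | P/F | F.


Left-recursive alternatives: P*F, P/F; non-recursive: F
Introduce P': P -> FP', P' -> *FP' | /FP' | ε


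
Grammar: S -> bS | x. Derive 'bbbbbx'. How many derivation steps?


Derivation: S => bS => bbS => bbbS => bbbbS => bbbbbS => bbbbbx
Steps: 6


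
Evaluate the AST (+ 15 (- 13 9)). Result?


Evaluate inner: (- 13 9) = 4
Evaluate root: (+ 15 4) = 19
Result: 19


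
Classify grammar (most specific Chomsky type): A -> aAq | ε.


Single nonterminal LHS, but a^n q^n is not regular
Classification: Type 2 (Context-Free)


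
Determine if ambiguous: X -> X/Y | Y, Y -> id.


precedence layered via separate nonterminal Y: deterministic
Unambiguous


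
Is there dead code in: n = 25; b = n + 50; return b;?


n is read by b's definition; b is returned
No dead code


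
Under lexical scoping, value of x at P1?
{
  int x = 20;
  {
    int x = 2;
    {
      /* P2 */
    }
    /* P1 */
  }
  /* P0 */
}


x declared in the same block as P1
x = 2


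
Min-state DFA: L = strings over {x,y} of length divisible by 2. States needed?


Track length mod 2: states 0..1, accept at 0
Minimal DFA: 2 states


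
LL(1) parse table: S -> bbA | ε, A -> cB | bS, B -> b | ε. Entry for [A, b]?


For [A, b]: 'b' ∈ FIRST(bS)
Entry: A -> bS


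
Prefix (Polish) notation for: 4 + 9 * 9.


'*' binds tighter: tree is (+ 4 (* 9 9))
Prefix: + 4 * 9 9


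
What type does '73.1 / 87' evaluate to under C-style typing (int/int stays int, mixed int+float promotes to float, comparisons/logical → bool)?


Operand types: float / int
Rule: mixed int/float promotes to float; int/int stays int
Result type: float


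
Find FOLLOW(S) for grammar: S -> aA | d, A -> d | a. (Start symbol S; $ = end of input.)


$ ∈ FOLLOW(S). For each A -> αBβ: add FIRST(β)\{ε} to FOLLOW(B); if β nullable, add FOLLOW(A).
FOLLOW(S) = {$}


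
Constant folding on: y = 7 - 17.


7 - 17 = -10 at compile time
Optimized: y = -10


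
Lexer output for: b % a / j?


Scan left to right, longest-match per lexeme
Tokens: ID(b), OP(%), ID(a), OP(/), ID(j)


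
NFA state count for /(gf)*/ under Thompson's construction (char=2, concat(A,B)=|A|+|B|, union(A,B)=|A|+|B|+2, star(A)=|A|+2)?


Syntax tree has 2 char leaf(s), 0 union(s), 1 star(s)
chars contribute 2×2 = 4; each union adds +2; each star adds +2
Total: 4 + 0 + 2 = 6 states


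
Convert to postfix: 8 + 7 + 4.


Left to right (same or higher precedence on left)
Postfix: 8 7 + 4 +


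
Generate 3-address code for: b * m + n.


Break into single-operator statements:
t1 = b * m
t2 = t1 + n


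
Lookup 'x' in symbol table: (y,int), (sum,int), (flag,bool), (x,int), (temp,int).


Lookup 'x' → type int


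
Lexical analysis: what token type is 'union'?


Pattern: reserved word
Type: KEYWORD


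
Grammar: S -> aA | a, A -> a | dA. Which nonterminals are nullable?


A nonterminal is nullable iff some alternative derives ε (directly, or every symbol in it is nullable)
Nullable: {}


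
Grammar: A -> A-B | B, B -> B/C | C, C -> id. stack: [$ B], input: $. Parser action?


lookahead ∉ {/} so B won't extend; reduce A -> B
Action: reduce (A -> B)


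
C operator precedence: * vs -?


'*' is multiplicative (level 10); '-' is additive (level 9)
Higher level binds tighter
'*' has higher precedence than '-'


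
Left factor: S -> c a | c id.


Common prefix: 'c'
Factored: S -> c S', S' -> a | id


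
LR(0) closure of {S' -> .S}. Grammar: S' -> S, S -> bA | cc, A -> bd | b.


Start: S' -> .S
For each item with dot before a nonterminal B, add B -> .γ for every B-production
Closure: [S' -> .S, S -> .bA, S -> .cc]


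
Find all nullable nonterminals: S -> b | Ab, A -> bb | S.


A nonterminal is nullable iff some alternative derives ε (directly, or every symbol in it is nullable)
Nullable: {}


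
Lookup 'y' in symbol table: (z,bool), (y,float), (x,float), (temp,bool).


Lookup 'y' → type float


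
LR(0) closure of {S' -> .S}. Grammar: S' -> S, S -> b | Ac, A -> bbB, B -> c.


Start: S' -> .S
For each item with dot before a nonterminal B, add B -> .γ for every B-production
Closure: [S' -> .S, S -> .b, S -> .Ac, A -> .bbB]


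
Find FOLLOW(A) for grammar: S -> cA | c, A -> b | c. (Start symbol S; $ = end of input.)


$ ∈ FOLLOW(S). For each A -> αBβ: add FIRST(β)\{ε} to FOLLOW(B); if β nullable, add FOLLOW(A).
FOLLOW(A) = {$}


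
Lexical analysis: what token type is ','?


Pattern: delimiter/punctuation
Type: PUNCTUATION


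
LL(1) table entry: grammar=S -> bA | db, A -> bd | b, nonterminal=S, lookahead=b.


For [S, b]: 'b' ∈ FIRST(bA)
Entry: S -> bA


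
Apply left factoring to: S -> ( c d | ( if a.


Common prefix: '('
Factored: S -> ( S', S' -> c d | if a


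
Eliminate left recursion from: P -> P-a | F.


Left-recursive alternatives: P-a; non-recursive: F
Introduce P': P -> FP', P' -> -aP' | ε


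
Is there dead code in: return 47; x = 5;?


statement follows a return and is unreachable
Dead: 'x = 5'


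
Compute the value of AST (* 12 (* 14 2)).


Evaluate inner: (* 14 2) = 28
Evaluate root: (* 12 28) = 336
Result: 336


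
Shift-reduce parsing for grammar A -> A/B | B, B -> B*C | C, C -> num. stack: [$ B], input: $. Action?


lookahead ∉ {*} so B won't extend; reduce A -> B
Action: reduce (A -> B)


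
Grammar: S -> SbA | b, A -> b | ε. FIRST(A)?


Per alternative of A: FIRST(b) = {b}; FIRST(ε) = {ε}
FIRST(A) = {b, ε}


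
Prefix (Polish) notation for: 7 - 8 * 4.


'*' binds tighter: tree is (- 7 (* 8 4))
Prefix: - 7 * 8 4


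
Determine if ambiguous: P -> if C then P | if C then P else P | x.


dangling else: 'if C then if C then x else x' parses two ways
Ambiguous


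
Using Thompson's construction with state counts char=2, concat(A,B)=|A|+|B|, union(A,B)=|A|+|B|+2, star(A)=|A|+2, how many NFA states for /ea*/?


Syntax tree has 2 char leaf(s), 0 union(s), 1 star(s)
chars contribute 2×2 = 4; each union adds +2; each star adds +2
Total: 4 + 0 + 2 = 6 states


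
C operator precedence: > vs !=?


'>' is relational (level 7); '!=' is equality (level 6)
Higher level binds tighter
'>' has higher precedence than '!='


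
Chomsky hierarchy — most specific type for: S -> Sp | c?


Left-linear: every RHS is a terminal or one nonterminal followed by a terminal
Classification: Type 3 (Regular)


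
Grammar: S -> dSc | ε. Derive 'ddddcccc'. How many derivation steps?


Derivation: S => dSc => ddScc => dddSccc => ddddScccc => ddddcccc
Steps: 5


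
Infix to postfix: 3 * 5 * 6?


Left to right (same or higher precedence on left)
Postfix: 3 5 * 6 *


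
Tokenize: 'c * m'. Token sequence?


Scan left to right, longest-match per lexeme
Tokens: ID(c), OP(*), ID(m)


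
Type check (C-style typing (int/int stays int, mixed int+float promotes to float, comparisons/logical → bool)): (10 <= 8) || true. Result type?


Operand types: bool || bool
Rule: logical operators take bool operands and yield bool
Result type: bool


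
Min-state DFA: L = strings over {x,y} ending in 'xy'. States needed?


Track the longest suffix of input matching a prefix of 'xy': 3 classes (prefixes of length 0..2)
Minimal DFA: 3 states


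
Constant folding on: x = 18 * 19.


18 * 19 = 342 at compile time
Optimized: x = 342


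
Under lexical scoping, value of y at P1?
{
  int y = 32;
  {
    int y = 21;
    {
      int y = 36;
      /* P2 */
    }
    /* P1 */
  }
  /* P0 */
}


y declared in the same block as P1
y = 21


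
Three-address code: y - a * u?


Break into single-operator statements:
t1 = a * u
t2 = y - t1


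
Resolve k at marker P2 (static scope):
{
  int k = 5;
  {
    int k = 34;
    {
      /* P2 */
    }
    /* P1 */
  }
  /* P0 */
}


P2's block does not declare k; resolves to the enclosing declaration at depth 1
k = 34


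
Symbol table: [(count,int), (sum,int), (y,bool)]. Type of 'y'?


Lookup 'y' → type bool


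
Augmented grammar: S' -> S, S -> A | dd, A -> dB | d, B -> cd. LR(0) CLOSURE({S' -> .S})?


Start: S' -> .S
For each item with dot before a nonterminal B, add B -> .γ for every B-production
Closure: [S' -> .S, S -> .A, S -> .dd, A -> .dB, A -> .d]


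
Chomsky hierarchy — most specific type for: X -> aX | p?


Right-linear: every RHS is a terminal or a terminal followed by one nonterminal
Classification: Type 3 (Regular)


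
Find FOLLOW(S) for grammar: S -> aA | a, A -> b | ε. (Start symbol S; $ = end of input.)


$ ∈ FOLLOW(S). For each A -> αBβ: add FIRST(β)\{ε} to FOLLOW(B); if β nullable, add FOLLOW(A).
FOLLOW(S) = {$}


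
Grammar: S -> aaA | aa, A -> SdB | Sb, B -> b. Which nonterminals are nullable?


A nonterminal is nullable iff some alternative derives ε (directly, or every symbol in it is nullable)
Nullable: {}


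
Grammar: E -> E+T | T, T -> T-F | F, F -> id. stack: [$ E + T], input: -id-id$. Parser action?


'-' can extend T; shift to build T -> T-F
Action: shift


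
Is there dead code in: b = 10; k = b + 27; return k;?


b is read by k's definition; k is returned
No dead code


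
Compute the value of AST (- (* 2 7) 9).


Evaluate inner: (* 2 7) = 14
Evaluate root: (- 14 9) = 5
Result: 5


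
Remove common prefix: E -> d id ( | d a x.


Common prefix: 'd'
Factored: E -> d E', E' -> id ( | a x


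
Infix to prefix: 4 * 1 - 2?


left-to-right (same/higher precedence on left): tree is (- (* 4 1) 2)
Prefix: - * 4 1 2


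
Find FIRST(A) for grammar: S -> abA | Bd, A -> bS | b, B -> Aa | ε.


Per alternative of A: FIRST(bS) = {b}; FIRST(b) = {b}
FIRST(A) = {b}


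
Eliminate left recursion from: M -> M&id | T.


Left-recursive alternatives: M&id; non-recursive: T
Introduce M': M -> TM', M' -> &idM' | ε


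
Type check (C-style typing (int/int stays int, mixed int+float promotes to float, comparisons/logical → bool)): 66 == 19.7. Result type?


Operand types: int == float
Rule: comparison yields bool
Result type: bool


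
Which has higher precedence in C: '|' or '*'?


'*' is multiplicative (level 10); '|' is bitwise OR (level 3)
Higher level binds tighter
'*' has higher precedence than '|'


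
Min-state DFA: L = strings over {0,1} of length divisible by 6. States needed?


Track length mod 6: states 0..5, accept at 0
Minimal DFA: 6 states


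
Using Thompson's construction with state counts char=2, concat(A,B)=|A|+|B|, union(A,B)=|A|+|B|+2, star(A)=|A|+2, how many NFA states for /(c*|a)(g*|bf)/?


Syntax tree has 5 char leaf(s), 2 union(s), 2 star(s)
chars contribute 5×2 = 10; each union adds +2; each star adds +2
Total: 10 + 4 + 4 = 18 states


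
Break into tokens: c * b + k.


Scan left to right, longest-match per lexeme
Tokens: ID(c), OP(*), ID(b), OP(+), ID(k)


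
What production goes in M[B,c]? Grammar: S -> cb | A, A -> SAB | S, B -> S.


For [B, c]: 'c' ∈ FIRST(S)
Entry: B -> S


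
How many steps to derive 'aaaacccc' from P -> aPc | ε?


Derivation: P => aPc => aaPcc => aaaPccc => aaaaPcccc => aaaacccc
Steps: 5


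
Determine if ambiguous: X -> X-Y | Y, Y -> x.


precedence layered via separate nonterminal Y: deterministic
Unambiguous


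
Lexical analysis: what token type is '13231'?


Pattern: digits only
Type: INTEGER_LITERAL


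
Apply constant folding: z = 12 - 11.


12 - 11 = 1 at compile time
Optimized: z = 1


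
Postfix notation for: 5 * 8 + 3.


Left to right (same or higher precedence on left)
Postfix: 5 8 * 3 +


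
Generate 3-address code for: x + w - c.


Break into single-operator statements:
t1 = x + w
t2 = t1 - c


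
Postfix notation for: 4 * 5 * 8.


Left to right (same or higher precedence on left)
Postfix: 4 5 * 8 *


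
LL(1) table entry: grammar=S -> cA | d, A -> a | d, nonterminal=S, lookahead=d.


For [S, d]: 'd' ∈ FIRST(d)
Entry: S -> d


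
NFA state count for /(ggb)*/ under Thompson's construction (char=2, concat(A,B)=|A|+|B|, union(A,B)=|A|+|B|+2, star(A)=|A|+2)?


Syntax tree has 3 char leaf(s), 0 union(s), 1 star(s)
chars contribute 3×2 = 6; each union adds +2; each star adds +2
Total: 6 + 0 + 2 = 8 states


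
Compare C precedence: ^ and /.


'/' is multiplicative (level 10); '^' is bitwise XOR (level 4)
Higher level binds tighter
'/' has higher precedence than '^'


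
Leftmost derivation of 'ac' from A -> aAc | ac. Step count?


Derivation: A => ac
Steps: 1


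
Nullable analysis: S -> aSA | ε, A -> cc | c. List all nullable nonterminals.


A nonterminal is nullable iff some alternative derives ε (directly, or every symbol in it is nullable)
Nullable: {S}


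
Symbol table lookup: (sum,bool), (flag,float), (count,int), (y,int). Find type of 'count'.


Lookup 'count' → type int


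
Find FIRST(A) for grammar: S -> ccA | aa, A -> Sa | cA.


Per alternative of A: FIRST(Sa) = {a, c}; FIRST(cA) = {c}
FIRST(A) = {a, c}


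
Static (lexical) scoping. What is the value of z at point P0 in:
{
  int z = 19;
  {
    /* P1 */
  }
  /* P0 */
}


z declared in the same block as P0
z = 19


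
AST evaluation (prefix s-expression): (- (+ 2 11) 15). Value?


Evaluate inner: (+ 2 11) = 13
Evaluate root: (- 13 15) = -2
Result: -2


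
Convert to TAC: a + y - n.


Break into single-operator statements:
t1 = a + y
t2 = t1 - n


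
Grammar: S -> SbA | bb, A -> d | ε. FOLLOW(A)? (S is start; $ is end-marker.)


$ ∈ FOLLOW(S). For each A -> αBβ: add FIRST(β)\{ε} to FOLLOW(B); if β nullable, add FOLLOW(A).
FOLLOW(A) = {$, b}


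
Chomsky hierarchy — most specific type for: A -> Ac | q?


Left-linear: every RHS is a terminal or one nonterminal followed by a terminal
Classification: Type 3 (Regular)


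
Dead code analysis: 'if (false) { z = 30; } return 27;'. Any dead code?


condition is constant false, so the whole block is unreachable
Dead: 'if (false) { z = 30; }'


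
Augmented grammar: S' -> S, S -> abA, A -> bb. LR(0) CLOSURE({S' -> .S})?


Start: S' -> .S
For each item with dot before a nonterminal B, add B -> .γ for every B-production
Closure: [S' -> .S, S -> .abA]


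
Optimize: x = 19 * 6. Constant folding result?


19 * 6 = 114 at compile time
Optimized: x = 114


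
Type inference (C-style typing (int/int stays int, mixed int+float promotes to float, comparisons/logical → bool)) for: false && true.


Operand types: bool && bool
Rule: logical operators take bool operands and yield bool
Result type: bool


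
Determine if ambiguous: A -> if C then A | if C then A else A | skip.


dangling else: 'if C then if C then skip else skip' parses two ways
Ambiguous


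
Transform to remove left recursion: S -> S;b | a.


Left-recursive alternatives: S;b; non-recursive: a
Introduce S': S -> aS', S' -> ;bS' | ε


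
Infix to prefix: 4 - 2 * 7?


'*' binds tighter: tree is (- 4 (* 2 7))
Prefix: - 4 * 2 7


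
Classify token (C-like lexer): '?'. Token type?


Pattern: operator symbol
Type: OPERATOR


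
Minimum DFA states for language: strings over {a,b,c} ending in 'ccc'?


Track the longest suffix of input matching a prefix of 'ccc': 4 classes (prefixes of length 0..3)
Minimal DFA: 4 states


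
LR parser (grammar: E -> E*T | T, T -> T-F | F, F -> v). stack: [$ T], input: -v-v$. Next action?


shift '-' to continue T -> T-F
Action: shift


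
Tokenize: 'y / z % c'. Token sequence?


Scan left to right, longest-match per lexeme
Tokens: ID(y), OP(/), ID(z), OP(%), ID(c)


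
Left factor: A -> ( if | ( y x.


Common prefix: '('
Factored: A -> ( A', A' -> if | y x


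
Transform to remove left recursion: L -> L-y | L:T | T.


Left-recursive alternatives: L-y, L:T; non-recursive: T
Introduce L': L -> TL', L' -> -yL' | :TL' | ε


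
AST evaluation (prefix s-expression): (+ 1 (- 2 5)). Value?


Evaluate inner: (- 2 5) = -3
Evaluate root: (+ 1 -3) = -2
Result: -2


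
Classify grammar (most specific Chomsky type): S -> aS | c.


Right-linear: every RHS is a terminal or a terminal followed by one nonterminal
Classification: Type 3 (Regular)


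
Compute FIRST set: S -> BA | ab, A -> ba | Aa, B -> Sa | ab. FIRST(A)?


Per alternative of A: FIRST(ba) = {b}; FIRST(Aa) = {b}
FIRST(A) = {b}


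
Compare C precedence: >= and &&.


'>=' is relational (level 7); '&&' is logical AND (level 2)
Higher level binds tighter
'>=' has higher precedence than '&&'


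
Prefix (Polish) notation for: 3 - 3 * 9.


'*' binds tighter: tree is (- 3 (* 3 9))
Prefix: - 3 * 3 9


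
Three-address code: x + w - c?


Break into single-operator statements:
t1 = x + w
t2 = t1 - c


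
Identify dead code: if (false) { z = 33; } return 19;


condition is constant false, so the whole block is unreachable
Dead: 'if (false) { z = 33; }'


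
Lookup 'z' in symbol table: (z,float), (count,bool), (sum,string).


Lookup 'z' → type float


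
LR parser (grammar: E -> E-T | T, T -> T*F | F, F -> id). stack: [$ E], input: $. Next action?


start symbol E on stack, input exhausted
Action: accept


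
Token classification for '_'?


Pattern: letter/underscore followed by alphanumerics, not a keyword
Type: IDENTIFIER


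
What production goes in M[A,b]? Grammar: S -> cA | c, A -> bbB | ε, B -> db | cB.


For [A, b]: 'b' ∈ FIRST(bbB)
Entry: A -> bbB


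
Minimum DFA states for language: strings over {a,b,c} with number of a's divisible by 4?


Track (count of a) mod 4: states 0..3, accept at 0
Minimal DFA: 4 states


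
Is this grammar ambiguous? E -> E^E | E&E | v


'v^v&v' has two parse trees (no precedence encoded between ^ and &)
Ambiguous


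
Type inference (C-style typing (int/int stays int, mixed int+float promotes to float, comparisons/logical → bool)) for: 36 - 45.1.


Operand types: int - float
Rule: mixed int/float promotes to float; int/int stays int
Result type: float


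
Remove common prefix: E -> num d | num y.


Common prefix: 'num'
Factored: E -> num E', E' -> d | y


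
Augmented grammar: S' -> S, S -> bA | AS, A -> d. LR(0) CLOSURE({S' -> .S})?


Start: S' -> .S
For each item with dot before a nonterminal B, add B -> .γ for every B-production
Closure: [S' -> .S, S -> .bA, S -> .AS, A -> .d]


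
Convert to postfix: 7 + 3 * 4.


* has higher precedence, evaluate 3*4 first
Postfix: 7 3 4 * +


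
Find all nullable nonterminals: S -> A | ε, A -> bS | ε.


A nonterminal is nullable iff some alternative derives ε (directly, or every symbol in it is nullable)
Nullable: {A, S}


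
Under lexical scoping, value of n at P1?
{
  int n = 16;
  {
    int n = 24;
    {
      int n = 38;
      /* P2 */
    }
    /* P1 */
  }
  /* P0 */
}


n declared in the same block as P1
n = 24


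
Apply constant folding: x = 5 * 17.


5 * 17 = 85 at compile time
Optimized: x = 85


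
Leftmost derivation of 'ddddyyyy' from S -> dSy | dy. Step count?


Derivation: S => dSy => ddSyy => dddSyyy => ddddyyyy
Steps: 4


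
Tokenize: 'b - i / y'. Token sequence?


Scan left to right, longest-match per lexeme
Tokens: ID(b), OP(-), ID(i), OP(/), ID(y)


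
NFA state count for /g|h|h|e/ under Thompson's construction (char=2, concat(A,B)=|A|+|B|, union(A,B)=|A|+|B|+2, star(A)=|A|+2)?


Syntax tree has 4 char leaf(s), 3 union(s), 0 star(s)
chars contribute 4×2 = 8; each union adds +2; each star adds +2
Total: 8 + 6 + 0 = 14 states


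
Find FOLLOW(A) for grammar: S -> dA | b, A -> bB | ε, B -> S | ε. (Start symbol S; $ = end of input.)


$ ∈ FOLLOW(S). For each A -> αBβ: add FIRST(β)\{ε} to FOLLOW(B); if β nullable, add FOLLOW(A).
FOLLOW(A) = {$}


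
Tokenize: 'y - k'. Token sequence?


Scan left to right, longest-match per lexeme
Tokens: ID(y), OP(-), ID(k)


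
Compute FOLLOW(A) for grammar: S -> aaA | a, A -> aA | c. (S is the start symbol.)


$ ∈ FOLLOW(S). For each A -> αBβ: add FIRST(β)\{ε} to FOLLOW(B); if β nullable, add FOLLOW(A).
FOLLOW(A) = {$}


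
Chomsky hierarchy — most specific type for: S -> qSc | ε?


Single nonterminal LHS, but q^n c^n is not regular
Classification: Type 2 (Context-Free)


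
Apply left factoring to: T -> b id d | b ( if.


Common prefix: 'b'
Factored: T -> b T', T' -> id d | ( if


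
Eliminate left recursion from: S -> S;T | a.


Left-recursive alternatives: S;T; non-recursive: a
Introduce S': S -> aS', S' -> ;TS' | ε


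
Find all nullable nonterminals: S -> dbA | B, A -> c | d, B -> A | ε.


A nonterminal is nullable iff some alternative derives ε (directly, or every symbol in it is nullable)
Nullable: {B, S}


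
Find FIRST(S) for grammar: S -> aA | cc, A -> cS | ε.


Per alternative of S: FIRST(aA) = {a}; FIRST(cc) = {c}
FIRST(S) = {a, c}


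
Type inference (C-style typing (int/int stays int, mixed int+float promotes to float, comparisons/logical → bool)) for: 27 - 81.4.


Operand types: int - float
Rule: mixed int/float promotes to float; int/int stays int
Result type: float


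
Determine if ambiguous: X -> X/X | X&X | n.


'n/n&n' has two parse trees (no precedence encoded between / and &)
Ambiguous


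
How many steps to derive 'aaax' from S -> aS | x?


Derivation: S => aS => aaS => aaaS => aaax
Steps: 4


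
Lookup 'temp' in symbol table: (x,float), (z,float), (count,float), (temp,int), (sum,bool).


Lookup 'temp' → type int


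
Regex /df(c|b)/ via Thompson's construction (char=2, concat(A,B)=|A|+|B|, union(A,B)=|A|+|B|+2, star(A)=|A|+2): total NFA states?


Syntax tree has 4 char leaf(s), 1 union(s), 0 star(s)
chars contribute 4×2 = 8; each union adds +2; each star adds +2
Total: 8 + 2 + 0 = 10 states


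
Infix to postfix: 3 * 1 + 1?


Left to right (same or higher precedence on left)
Postfix: 3 1 * 1 +


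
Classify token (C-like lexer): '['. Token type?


Pattern: delimiter/punctuation
Type: PUNCTUATION


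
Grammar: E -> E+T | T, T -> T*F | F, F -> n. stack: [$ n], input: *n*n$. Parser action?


'n' on top is the handle for F -> n
Action: reduce (F -> n)


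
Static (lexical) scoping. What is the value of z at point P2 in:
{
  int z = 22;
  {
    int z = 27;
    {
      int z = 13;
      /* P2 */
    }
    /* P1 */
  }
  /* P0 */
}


z declared in the same block as P2
z = 13


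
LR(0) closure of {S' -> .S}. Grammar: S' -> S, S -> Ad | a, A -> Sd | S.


Start: S' -> .S
For each item with dot before a nonterminal B, add B -> .γ for every B-production
Closure: [S' -> .S, S -> .Ad, S -> .a, A -> .Sd, A -> .S]


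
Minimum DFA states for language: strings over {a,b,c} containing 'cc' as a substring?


KMP-style automaton: 2 progress states + 1 absorbing accept = 3
Minimal DFA: 3 states


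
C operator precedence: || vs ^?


'^' is bitwise XOR (level 4); '||' is logical OR (level 1)
Higher level binds tighter
'^' has higher precedence than '||'


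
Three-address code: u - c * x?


Break into single-operator statements:
t1 = c * x
t2 = u - t1


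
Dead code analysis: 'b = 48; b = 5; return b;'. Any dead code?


first assignment to b is overwritten before any read
Dead: 'b = 48'


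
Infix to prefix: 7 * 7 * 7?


left-to-right (same/higher precedence on left): tree is (* (* 7 7) 7)
Prefix: * * 7 7 7


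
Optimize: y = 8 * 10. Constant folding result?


8 * 10 = 80 at compile time
Optimized: y = 80


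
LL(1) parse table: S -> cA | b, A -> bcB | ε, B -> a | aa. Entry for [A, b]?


For [A, b]: 'b' ∈ FIRST(bcB)
Entry: A -> bcB


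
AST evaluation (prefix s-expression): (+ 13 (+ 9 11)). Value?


Evaluate inner: (+ 9 11) = 20
Evaluate root: (+ 13 20) = 33
Result: 33


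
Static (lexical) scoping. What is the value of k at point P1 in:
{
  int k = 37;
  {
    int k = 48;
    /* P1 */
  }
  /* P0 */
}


k declared in the same block as P1
k = 48


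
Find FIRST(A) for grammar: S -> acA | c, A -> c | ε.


Per alternative of A: FIRST(c) = {c}; FIRST(ε) = {ε}
FIRST(A) = {c, ε}


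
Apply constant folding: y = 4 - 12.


4 - 12 = -8 at compile time
Optimized: y = -8


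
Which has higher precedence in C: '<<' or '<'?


'<<' is shift (level 8); '<' is relational (level 7)
Higher level binds tighter
'<<' has higher precedence than '<'


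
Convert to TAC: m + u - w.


Break into single-operator statements:
t1 = m + u
t2 = t1 - w


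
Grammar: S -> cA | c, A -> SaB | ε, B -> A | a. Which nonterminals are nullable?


A nonterminal is nullable iff some alternative derives ε (directly, or every symbol in it is nullable)
Nullable: {A, B}


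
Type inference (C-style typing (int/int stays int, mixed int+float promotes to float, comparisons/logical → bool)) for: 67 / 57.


Operand types: int / int
Rule: mixed int/float promotes to float; int/int stays int
Result type: int


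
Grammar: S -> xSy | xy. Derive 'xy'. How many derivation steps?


Derivation: S => xy
Steps: 1


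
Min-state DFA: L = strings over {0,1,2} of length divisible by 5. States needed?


Track length mod 5: states 0..4, accept at 0
Minimal DFA: 5 states


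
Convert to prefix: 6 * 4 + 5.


left-to-right (same/higher precedence on left): tree is (+ (* 6 4) 5)
Prefix: + * 6 4 5


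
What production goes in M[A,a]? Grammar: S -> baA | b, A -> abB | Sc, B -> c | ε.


For [A, a]: 'a' ∈ FIRST(abB)
Entry: A -> abB


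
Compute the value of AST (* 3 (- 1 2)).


Evaluate inner: (- 1 2) = -1
Evaluate root: (* 3 -1) = -3
Result: -3


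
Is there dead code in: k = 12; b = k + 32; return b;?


k is read by b's definition; b is returned
No dead code


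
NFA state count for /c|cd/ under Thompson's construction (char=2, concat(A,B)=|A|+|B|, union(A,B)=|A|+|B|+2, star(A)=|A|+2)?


Syntax tree has 3 char leaf(s), 1 union(s), 0 star(s)
chars contribute 3×2 = 6; each union adds +2; each star adds +2
Total: 6 + 2 + 0 = 8 states


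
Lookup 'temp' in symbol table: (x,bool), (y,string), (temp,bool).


Lookup 'temp' → type bool


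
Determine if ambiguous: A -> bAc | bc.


balanced b^n…c^n: each string has a unique parse
Unambiguous


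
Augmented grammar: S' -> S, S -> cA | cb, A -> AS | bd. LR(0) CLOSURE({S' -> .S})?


Start: S' -> .S
For each item with dot before a nonterminal B, add B -> .γ for every B-production
Closure: [S' -> .S, S -> .cA, S -> .cb]


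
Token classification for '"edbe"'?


Pattern: double-quoted sequence
Type: STRING_LITERAL


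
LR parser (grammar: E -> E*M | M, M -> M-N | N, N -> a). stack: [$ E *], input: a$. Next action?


no handle ('E*' is not any RHS); shift 'a'
Action: shift


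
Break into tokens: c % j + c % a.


Scan left to right, longest-match per lexeme
Tokens: ID(c), OP(%), ID(j), OP(+), ID(c), OP(%), ID(a)
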